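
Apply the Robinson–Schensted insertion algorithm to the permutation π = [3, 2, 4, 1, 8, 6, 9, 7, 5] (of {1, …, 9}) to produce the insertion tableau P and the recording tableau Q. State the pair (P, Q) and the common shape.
P = [1, 4, 5, 7] / [2, 6, 9] / [3, 8];  Q = [1, 3, 5, 7] / [2, 6, 8] / [4, 9];  common shape = (4, 3, 2)

Row-insert the values π_1, π_2, … into P one at a time, bumping the leftmost entry strictly greater than the inserted value down to the next row. The recording tableau Q records, in position (i, j), the step at which that cell was added to P.
  Insert 3 (step 1): P = [3];  Q = [1]
  Insert 2 (step 2): P = [2] / [3];  Q = [1] / [2]
  Insert 4 (step 3): P = [2, 4] / [3];  Q = [1, 3] / [2]
  Insert 1 (step 4): P = [1, 4] / [2] / [3];  Q = [1, 3] / [2] / [4]
  Insert 8 (step 5): P = [1, 4, 8] / [2] / [3];  Q = [1, 3, 5] / [2] / [4]
  Insert 6 (step 6): P = [1, 4, 6] / [2, 8] / [3];  Q = [1, 3, 5] / [2, 6] / [4]
  Insert 9 (step 7): P = [1, 4, 6, 9] / [2, 8] / [3];  Q = [1, 3, 5, 7] / [2, 6] / [4]
  Insert 7 (step 8): P = [1, 4, 6, 7] / [2, 8, 9] / [3];  Q = [1, 3, 5, 7] / [2, 6, 8] / [4]
  Insert 5 (step 9): P = [1, 4, 5, 7] / [2, 6, 9] / [3, 8];  Q = [1, 3, 5, 7] / [2, 6, 8] / [4, 9]
Final shape: (4, 3, 2).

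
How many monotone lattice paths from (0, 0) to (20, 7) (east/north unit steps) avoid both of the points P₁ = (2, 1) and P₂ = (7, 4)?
Number of paths = 393522

Inclusion–exclusion. Total paths: C(27, 20) = 888030. Through P₁: C(3, 2)·C(24, 18) = 403788. Through P₂: C(11, 7)·C(16, 13) = 184800. Since P₁ is strictly southwest of P₂, a monotone path through both must visit P₁ then P₂; paths through both = C(3, 2)·C(8, 5)·C(16, 13) = 94080. Avoid both = 888030 − 403788 − 184800 + 94080 = 393522.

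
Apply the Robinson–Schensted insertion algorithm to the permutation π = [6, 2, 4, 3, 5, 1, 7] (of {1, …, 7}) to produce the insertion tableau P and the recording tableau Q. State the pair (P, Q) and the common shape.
P = [1, 3, 5, 7] / [2] / [4] / [6];  Q = [1, 3, 5, 7] / [2] / [4] / [6];  common shape = (4, 1, 1, 1)

Row-insert the values π_1, π_2, … into P one at a time, bumping the leftmost entry strictly greater than the inserted value down to the next row. The recording tableau Q records, in position (i, j), the step at which that cell was added to P.
  Insert 6 (step 1): P = [6];  Q = [1]
  Insert 2 (step 2): P = [2] / [6];  Q = [1] / [2]
  Insert 4 (step 3): P = [2, 4] / [6];  Q = [1, 3] / [2]
  Insert 3 (step 4): P = [2, 3] / [4] / [6];  Q = [1, 3] / [2] / [4]
  Insert 5 (step 5): P = [2, 3, 5] / [4] / [6];  Q = [1, 3, 5] / [2] / [4]
  Insert 1 (step 6): P = [1, 3, 5] / [2] / [4] / [6];  Q = [1, 3, 5] / [2] / [4] / [6]
  Insert 7 (step 7): P = [1, 3, 5, 7] / [2] / [4] / [6];  Q = [1, 3, 5, 7] / [2] / [4] / [6]
Final shape: (4, 1, 1, 1).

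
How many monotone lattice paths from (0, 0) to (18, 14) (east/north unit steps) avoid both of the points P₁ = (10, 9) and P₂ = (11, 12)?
Number of paths = 317172738

Inclusion–exclusion. Total paths: C(32, 18) = 471435600. Through P₁: C(19, 10)·C(13, 8) = 118890486. Through P₂: C(23, 11)·C(9, 7) = 48674808. Since P₁ is strictly southwest of P₂, a monotone path through both must visit P₁ then P₂; paths through both = C(19, 10)·C(4, 1)·C(9, 7) = 13302432. Avoid both = 471435600 − 118890486 − 48674808 + 13302432 = 317172738.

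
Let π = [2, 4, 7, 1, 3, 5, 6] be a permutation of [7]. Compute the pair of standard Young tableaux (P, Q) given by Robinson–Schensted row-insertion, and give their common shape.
P = [1, 3, 5, 6] / [2, 4, 7];  Q = [1, 2, 3, 7] / [4, 5, 6];  common shape = (4, 3)

Row-insert the values π_1, π_2, … into P one at a time, bumping the leftmost entry strictly greater than the inserted value down to the next row. The recording tableau Q records, in position (i, j), the step at which that cell was added to P.
  Insert 2 (step 1): P = [2];  Q = [1]
  Insert 4 (step 2): P = [2, 4];  Q = [1, 2]
  Insert 7 (step 3): P = [2, 4, 7];  Q = [1, 2, 3]
  Insert 1 (step 4): P = [1, 4, 7] / [2];  Q = [1, 2, 3] / [4]
  Insert 3 (step 5): P = [1, 3, 7] / [2, 4];  Q = [1, 2, 3] / [4, 5]
  Insert 5 (step 6): P = [1, 3, 5] / [2, 4, 7];  Q = [1, 2, 3] / [4, 5, 6]
  Insert 6 (step 7): P = [1, 3, 5, 6] / [2, 4, 7];  Q = [1, 2, 3, 7] / [4, 5, 6]
Final shape: (4, 3).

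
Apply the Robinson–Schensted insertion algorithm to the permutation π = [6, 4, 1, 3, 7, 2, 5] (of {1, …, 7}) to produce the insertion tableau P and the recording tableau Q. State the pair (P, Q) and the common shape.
P = [1, 2, 5] / [3, 7] / [4] / [6];  Q = [1, 4, 5] / [2, 7] / [3] / [6];  common shape = (3, 2, 1, 1)

Row-insert the values π_1, π_2, … into P one at a time, bumping the leftmost entry strictly greater than the inserted value down to the next row. The recording tableau Q records, in position (i, j), the step at which that cell was added to P.
  Insert 6 (step 1): P = [6];  Q = [1]
  Insert 4 (step 2): P = [4] / [6];  Q = [1] / [2]
  Insert 1 (step 3): P = [1] / [4] / [6];  Q = [1] / [2] / [3]
  Insert 3 (step 4): P = [1, 3] / [4] / [6];  Q = [1, 4] / [2] / [3]
  Insert 7 (step 5): P = [1, 3, 7] / [4] / [6];  Q = [1, 4, 5] / [2] / [3]
  Insert 2 (step 6): P = [1, 2, 7] / [3] / [4] / [6];  Q = [1, 4, 5] / [2] / [3] / [6]
  Insert 5 (step 7): P = [1, 2, 5] / [3, 7] / [4] / [6];  Q = [1, 4, 5] / [2, 7] / [3] / [6]
Final shape: (3, 2, 1, 1).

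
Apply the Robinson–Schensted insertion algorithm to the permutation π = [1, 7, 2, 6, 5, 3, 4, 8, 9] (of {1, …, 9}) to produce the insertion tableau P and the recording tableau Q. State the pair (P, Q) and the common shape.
P = [1, 2, 3, 4, 8, 9] / [5] / [6] / [7];  Q = [1, 2, 4, 7, 8, 9] / [3] / [5] / [6];  common shape = (6, 1, 1, 1)

Row-insert the values π_1, π_2, … into P one at a time, bumping the leftmost entry strictly greater than the inserted value down to the next row. The recording tableau Q records, in position (i, j), the step at which that cell was added to P.
  Insert 1 (step 1): P = [1];  Q = [1]
  Insert 7 (step 2): P = [1, 7];  Q = [1, 2]
  Insert 2 (step 3): P = [1, 2] / [7];  Q = [1, 2] / [3]
  Insert 6 (step 4): P = [1, 2, 6] / [7];  Q = [1, 2, 4] / [3]
  Insert 5 (step 5): P = [1, 2, 5] / [6] / [7];  Q = [1, 2, 4] / [3] / [5]
  Insert 3 (step 6): P = [1, 2, 3] / [5] / [6] / [7];  Q = [1, 2, 4] / [3] / [5] / [6]
  Insert 4 (step 7): P = [1, 2, 3, 4] / [5] / [6] / [7];  Q = [1, 2, 4, 7] / [3] / [5] / [6]
  Insert 8 (step 8): P = [1, 2, 3, 4, 8] / [5] / [6] / [7];  Q = [1, 2, 4, 7, 8] / [3] / [5] / [6]
  Insert 9 (step 9): P = [1, 2, 3, 4, 8, 9] / [5] / [6] / [7];  Q = [1, 2, 4, 7, 8, 9] / [3] / [5] / [6]
Final shape: (6, 1, 1, 1).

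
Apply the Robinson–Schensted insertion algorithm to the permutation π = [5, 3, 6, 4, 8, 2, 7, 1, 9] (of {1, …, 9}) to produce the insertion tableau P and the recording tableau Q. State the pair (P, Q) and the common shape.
P = [1, 4, 7, 9] / [2, 6, 8] / [3] / [5];  Q = [1, 3, 5, 9] / [2, 4, 7] / [6] / [8];  common shape = (4, 3, 1, 1)

Row-insert the values π_1, π_2, … into P one at a time, bumping the leftmost entry strictly greater than the inserted value down to the next row. The recording tableau Q records, in position (i, j), the step at which that cell was added to P.
  Insert 5 (step 1): P = [5];  Q = [1]
  Insert 3 (step 2): P = [3] / [5];  Q = [1] / [2]
  Insert 6 (step 3): P = [3, 6] / [5];  Q = [1, 3] / [2]
  Insert 4 (step 4): P = [3, 4] / [5, 6];  Q = [1, 3] / [2, 4]
  Insert 8 (step 5): P = [3, 4, 8] / [5, 6];  Q = [1, 3, 5] / [2, 4]
  Insert 2 (step 6): P = [2, 4, 8] / [3, 6] / [5];  Q = [1, 3, 5] / [2, 4] / [6]
  Insert 7 (step 7): P = [2, 4, 7] / [3, 6, 8] / [5];  Q = [1, 3, 5] / [2, 4, 7] / [6]
  Insert 1 (step 8): P = [1, 4, 7] / [2, 6, 8] / [3] / [5];  Q = [1, 3, 5] / [2, 4, 7] / [6] / [8]
  Insert 9 (step 9): P = [1, 4, 7, 9] / [2, 6, 8] / [3] / [5];  Q = [1, 3, 5, 9] / [2, 4, 7] / [6] / [8]
Final shape: (4, 3, 1, 1).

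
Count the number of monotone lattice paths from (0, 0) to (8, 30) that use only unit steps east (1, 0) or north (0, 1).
Number of paths = 48903492

A monotone lattice path from (0, 0) to (8, 30) consists of 8 east steps and 30 north steps in some order, so it is determined by which 8 of the 38 steps are east. The count is C(38, 8) = 48903492.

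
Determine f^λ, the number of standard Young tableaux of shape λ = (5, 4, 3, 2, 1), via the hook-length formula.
# SYT of shape (5, 4, 3, 2, 1) = 292864

Hook-length formula: f^λ = n! / Π hook(c), product over all cells c of the Young diagram. For λ = (5, 4, 3, 2, 1), n = 15 boxes. Hook lengths by row (left-to-right, top-to-bottom): [9, 7, 5, 3, 1]; [7, 5, 3, 1]; [5, 3, 1]; [3, 1]; [1]. Product of hooks = 4465125. So f^λ = 15! / 4465125 = 1307674368000 / 4465125 = 292864.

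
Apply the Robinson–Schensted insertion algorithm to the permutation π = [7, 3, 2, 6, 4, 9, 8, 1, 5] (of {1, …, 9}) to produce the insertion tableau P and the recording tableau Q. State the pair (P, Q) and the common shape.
P = [1, 4, 5] / [2, 6, 8] / [3, 9] / [7];  Q = [1, 4, 6] / [2, 5, 7] / [3, 9] / [8];  common shape = (3, 3, 2, 1)

Row-insert the values π_1, π_2, … into P one at a time, bumping the leftmost entry strictly greater than the inserted value down to the next row. The recording tableau Q records, in position (i, j), the step at which that cell was added to P.
  Insert 7 (step 1): P = [7];  Q = [1]
  Insert 3 (step 2): P = [3] / [7];  Q = [1] / [2]
  Insert 2 (step 3): P = [2] / [3] / [7];  Q = [1] / [2] / [3]
  Insert 6 (step 4): P = [2, 6] / [3] / [7];  Q = [1, 4] / [2] / [3]
  Insert 4 (step 5): P = [2, 4] / [3, 6] / [7];  Q = [1, 4] / [2, 5] / [3]
  Insert 9 (step 6): P = [2, 4, 9] / [3, 6] / [7];  Q = [1, 4, 6] / [2, 5] / [3]
  Insert 8 (step 7): P = [2, 4, 8] / [3, 6, 9] / [7];  Q = [1, 4, 6] / [2, 5, 7] / [3]
  Insert 1 (step 8): P = [1, 4, 8] / [2, 6, 9] / [3] / [7];  Q = [1, 4, 6] / [2, 5, 7] / [3] / [8]
  Insert 5 (step 9): P = [1, 4, 5] / [2, 6, 8] / [3, 9] / [7];  Q = [1, 4, 6] / [2, 5, 7] / [3, 9] / [8]
Final shape: (3, 3, 2, 1).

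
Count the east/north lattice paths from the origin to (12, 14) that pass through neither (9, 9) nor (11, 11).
Number of paths = 5280132

Inclusion–exclusion. Total paths: C(26, 12) = 9657700. Through P₁: C(18, 9)·C(8, 3) = 2722720. Through P₂: C(22, 11)·C(4, 1) = 2821728. Since P₁ is strictly southwest of P₂, a monotone path through both must visit P₁ then P₂; paths through both = C(18, 9)·C(4, 2)·C(4, 1) = 1166880. Avoid both = 9657700 − 2722720 − 2821728 + 1166880 = 5280132.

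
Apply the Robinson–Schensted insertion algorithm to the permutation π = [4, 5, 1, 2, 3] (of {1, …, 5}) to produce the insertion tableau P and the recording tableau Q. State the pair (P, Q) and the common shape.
P = [1, 2, 3] / [4, 5];  Q = [1, 2, 5] / [3, 4];  common shape = (3, 2)

Row-insert the values π_1, π_2, … into P one at a time, bumping the leftmost entry strictly greater than the inserted value down to the next row. The recording tableau Q records, in position (i, j), the step at which that cell was added to P.
  Insert 4 (step 1): P = [4];  Q = [1]
  Insert 5 (step 2): P = [4, 5];  Q = [1, 2]
  Insert 1 (step 3): P = [1, 5] / [4];  Q = [1, 2] / [3]
  Insert 2 (step 4): P = [1, 2] / [4, 5];  Q = [1, 2] / [3, 4]
  Insert 3 (step 5): P = [1, 2, 3] / [4, 5];  Q = [1, 2, 5] / [3, 4]
Final shape: (3, 2).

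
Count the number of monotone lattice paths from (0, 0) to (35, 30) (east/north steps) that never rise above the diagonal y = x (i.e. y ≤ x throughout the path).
Number of paths = 501517717545107536

By the reflection principle (André's argument), the number of monotone paths to (35, 30) with n ≤ m that never go above y = x is C(65, 35) − C(65, 36) = 3009106305270645216 − 2507588587725537680 = 501517717545107536.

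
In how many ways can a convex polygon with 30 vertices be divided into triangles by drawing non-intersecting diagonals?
C_28 = 263747951750360

These polygon triangulations are counted by the Catalan number C_n = (1/(n + 1)) · C(2n, n). For n = 28: C_28 = (1/29) · C(56, 28) = 7648690600760440/29 = 263747951750360.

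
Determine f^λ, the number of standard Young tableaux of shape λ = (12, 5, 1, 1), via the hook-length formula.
# SYT of shape (12, 5, 1, 1) = 403104

Hook-length formula: f^λ = n! / Π hook(c), product over all cells c of the Young diagram. For λ = (12, 5, 1, 1), n = 19 boxes. Hook lengths by row (left-to-right, top-to-bottom): [15, 12, 11, 10, 9, 7, 6, 5, 4, 3, 2, 1]; [7, 4, 3, 2, 1]; [2]; [1]. Product of hooks = 301771008000. So f^λ = 19! / 301771008000 = 121645100408832000 / 301771008000 = 403104.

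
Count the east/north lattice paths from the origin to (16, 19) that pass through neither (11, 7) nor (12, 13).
Number of paths = 2817720318

Inclusion–exclusion. Total paths: C(35, 16) = 4059928950. Through P₁: C(18, 11)·C(17, 5) = 196926912. Through P₂: C(25, 12)·C(10, 4) = 1092063000. Since P₁ is strictly southwest of P₂, a monotone path through both must visit P₁ then P₂; paths through both = C(18, 11)·C(7, 1)·C(10, 4) = 46781280. Avoid both = 4059928950 − 196926912 − 1092063000 + 46781280 = 2817720318.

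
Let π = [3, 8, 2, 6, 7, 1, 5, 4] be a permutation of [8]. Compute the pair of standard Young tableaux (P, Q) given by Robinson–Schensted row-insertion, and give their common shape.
P = [1, 4, 7] / [2, 5] / [3, 6] / [8];  Q = [1, 2, 5] / [3, 4] / [6, 7] / [8];  common shape = (3, 2, 2, 1)

Row-insert the values π_1, π_2, … into P one at a time, bumping the leftmost entry strictly greater than the inserted value down to the next row. The recording tableau Q records, in position (i, j), the step at which that cell was added to P.
  Insert 3 (step 1): P = [3];  Q = [1]
  Insert 8 (step 2): P = [3, 8];  Q = [1, 2]
  Insert 2 (step 3): P = [2, 8] / [3];  Q = [1, 2] / [3]
  Insert 6 (step 4): P = [2, 6] / [3, 8];  Q = [1, 2] / [3, 4]
  Insert 7 (step 5): P = [2, 6, 7] / [3, 8];  Q = [1, 2, 5] / [3, 4]
  Insert 1 (step 6): P = [1, 6, 7] / [2, 8] / [3];  Q = [1, 2, 5] / [3, 4] / [6]
  Insert 5 (step 7): P = [1, 5, 7] / [2, 6] / [3, 8];  Q = [1, 2, 5] / [3, 4] / [6, 7]
  Insert 4 (step 8): P = [1, 4, 7] / [2, 5] / [3, 6] / [8];  Q = [1, 2, 5] / [3, 4] / [6, 7] / [8]
Final shape: (3, 2, 2, 1).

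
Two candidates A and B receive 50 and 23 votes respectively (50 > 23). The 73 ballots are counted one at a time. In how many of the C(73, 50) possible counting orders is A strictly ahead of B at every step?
Strict-lead orderings = 2102763084503547024

Total orderings of the 73 votes with 50 for A: C(73, 50) = 5685248339583664176. By the Bertrand ballot formula (Cycle Lemma / reflection principle), the number of orderings in which A is strictly ahead of B throughout is (p − q)/(p + q) · C(p + q, p) = (50 − 23)/(50 + 23) · 5685248339583664176 = 2102763084503547024.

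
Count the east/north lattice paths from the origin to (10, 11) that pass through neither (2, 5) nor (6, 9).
Number of paths = 236628

Inclusion–exclusion. Total paths: C(21, 10) = 352716. Through P₁: C(7, 2)·C(14, 8) = 63063. Through P₂: C(15, 6)·C(6, 4) = 75075. Since P₁ is strictly southwest of P₂, a monotone path through both must visit P₁ then P₂; paths through both = C(7, 2)·C(8, 4)·C(6, 4) = 22050. Avoid both = 352716 − 63063 − 75075 + 22050 = 236628.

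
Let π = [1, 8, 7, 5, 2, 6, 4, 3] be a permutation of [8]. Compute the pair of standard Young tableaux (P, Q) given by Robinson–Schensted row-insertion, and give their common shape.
P = [1, 2, 3] / [4, 6] / [5] / [7] / [8];  Q = [1, 2, 6] / [3, 7] / [4] / [5] / [8];  common shape = (3, 2, 1, 1, 1)

Row-insert the values π_1, π_2, … into P one at a time, bumping the leftmost entry strictly greater than the inserted value down to the next row. The recording tableau Q records, in position (i, j), the step at which that cell was added to P.
  Insert 1 (step 1): P = [1];  Q = [1]
  Insert 8 (step 2): P = [1, 8];  Q = [1, 2]
  Insert 7 (step 3): P = [1, 7] / [8];  Q = [1, 2] / [3]
  Insert 5 (step 4): P = [1, 5] / [7] / [8];  Q = [1, 2] / [3] / [4]
  Insert 2 (step 5): P = [1, 2] / [5] / [7] / [8];  Q = [1, 2] / [3] / [4] / [5]
  Insert 6 (step 6): P = [1, 2, 6] / [5] / [7] / [8];  Q = [1, 2, 6] / [3] / [4] / [5]
  Insert 4 (step 7): P = [1, 2, 4] / [5, 6] / [7] / [8];  Q = [1, 2, 6] / [3, 7] / [4] / [5]
  Insert 3 (step 8): P = [1, 2, 3] / [4, 6] / [5] / [7] / [8];  Q = [1, 2, 6] / [3, 7] / [4] / [5] / [8]
Final shape: (3, 2, 1, 1, 1).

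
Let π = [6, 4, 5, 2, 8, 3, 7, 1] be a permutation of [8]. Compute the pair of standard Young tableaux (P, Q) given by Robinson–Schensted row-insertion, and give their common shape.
P = [1, 3, 7] / [2, 5, 8] / [4] / [6];  Q = [1, 3, 5] / [2, 6, 7] / [4] / [8];  common shape = (3, 3, 1, 1)

Row-insert the values π_1, π_2, … into P one at a time, bumping the leftmost entry strictly greater than the inserted value down to the next row. The recording tableau Q records, in position (i, j), the step at which that cell was added to P.
  Insert 6 (step 1): P = [6];  Q = [1]
  Insert 4 (step 2): P = [4] / [6];  Q = [1] / [2]
  Insert 5 (step 3): P = [4, 5] / [6];  Q = [1, 3] / [2]
  Insert 2 (step 4): P = [2, 5] / [4] / [6];  Q = [1, 3] / [2] / [4]
  Insert 8 (step 5): P = [2, 5, 8] / [4] / [6];  Q = [1, 3, 5] / [2] / [4]
  Insert 3 (step 6): P = [2, 3, 8] / [4, 5] / [6];  Q = [1, 3, 5] / [2, 6] / [4]
  Insert 7 (step 7): P = [2, 3, 7] / [4, 5, 8] / [6];  Q = [1, 3, 5] / [2, 6, 7] / [4]
  Insert 1 (step 8): P = [1, 3, 7] / [2, 5, 8] / [4] / [6];  Q = [1, 3, 5] / [2, 6, 7] / [4] / [8]
Final shape: (3, 3, 1, 1).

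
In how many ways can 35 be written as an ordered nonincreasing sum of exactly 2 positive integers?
p(35, 2 parts) = 17

Partitions of n into exactly k parts are in bijection with partitions of n − k into at most k parts (subtract 1 from each part). So p(35, exactly 2) = p(33, parts ≤ 2). Computing via the recurrence p(m, j) = p(m, j−1) + p(m−j, j) gives 17.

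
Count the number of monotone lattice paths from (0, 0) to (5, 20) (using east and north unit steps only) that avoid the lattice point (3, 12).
Number of paths = 32655

Total paths from (0, 0) to (5, 20): C(25, 5) = 53130. Paths through (3, 12): (paths (0, 0) → (3, 12)) × (paths (3, 12) → (5, 20)) = C(15, 3) · C(10, 2) = 455 · 45 = 20475. Avoidance count = 53130 − 20475 = 32655.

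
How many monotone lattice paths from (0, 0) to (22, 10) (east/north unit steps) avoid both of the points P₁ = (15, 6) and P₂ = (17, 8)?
Number of paths = 30729309

Inclusion–exclusion. Total paths: C(32, 22) = 64512240. Through P₁: C(21, 15)·C(11, 7) = 17907120. Through P₂: C(25, 17)·C(7, 5) = 22713075. Since P₁ is strictly southwest of P₂, a monotone path through both must visit P₁ then P₂; paths through both = C(21, 15)·C(4, 2)·C(7, 5) = 6837264. Avoid both = 64512240 − 17907120 − 22713075 + 6837264 = 30729309.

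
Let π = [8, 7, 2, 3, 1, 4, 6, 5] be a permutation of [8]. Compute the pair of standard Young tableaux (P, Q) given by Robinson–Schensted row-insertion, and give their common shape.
P = [1, 3, 4, 5] / [2, 6] / [7] / [8];  Q = [1, 4, 6, 7] / [2, 8] / [3] / [5];  common shape = (4, 2, 1, 1)

Row-insert the values π_1, π_2, … into P one at a time, bumping the leftmost entry strictly greater than the inserted value down to the next row. The recording tableau Q records, in position (i, j), the step at which that cell was added to P.
  Insert 8 (step 1): P = [8];  Q = [1]
  Insert 7 (step 2): P = [7] / [8];  Q = [1] / [2]
  Insert 2 (step 3): P = [2] / [7] / [8];  Q = [1] / [2] / [3]
  Insert 3 (step 4): P = [2, 3] / [7] / [8];  Q = [1, 4] / [2] / [3]
  Insert 1 (step 5): P = [1, 3] / [2] / [7] / [8];  Q = [1, 4] / [2] / [3] / [5]
  Insert 4 (step 6): P = [1, 3, 4] / [2] / [7] / [8];  Q = [1, 4, 6] / [2] / [3] / [5]
  Insert 6 (step 7): P = [1, 3, 4, 6] / [2] / [7] / [8];  Q = [1, 4, 6, 7] / [2] / [3] / [5]
  Insert 5 (step 8): P = [1, 3, 4, 5] / [2, 6] / [7] / [8];  Q = [1, 4, 6, 7] / [2, 8] / [3] / [5]
Final shape: (4, 2, 1, 1).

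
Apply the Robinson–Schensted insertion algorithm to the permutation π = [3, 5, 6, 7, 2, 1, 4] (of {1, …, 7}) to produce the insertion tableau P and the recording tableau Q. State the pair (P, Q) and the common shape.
P = [1, 4, 6, 7] / [2, 5] / [3];  Q = [1, 2, 3, 4] / [5, 7] / [6];  common shape = (4, 2, 1)

Row-insert the values π_1, π_2, … into P one at a time, bumping the leftmost entry strictly greater than the inserted value down to the next row. The recording tableau Q records, in position (i, j), the step at which that cell was added to P.
  Insert 3 (step 1): P = [3];  Q = [1]
  Insert 5 (step 2): P = [3, 5];  Q = [1, 2]
  Insert 6 (step 3): P = [3, 5, 6];  Q = [1, 2, 3]
  Insert 7 (step 4): P = [3, 5, 6, 7];  Q = [1, 2, 3, 4]
  Insert 2 (step 5): P = [2, 5, 6, 7] / [3];  Q = [1, 2, 3, 4] / [5]
  Insert 1 (step 6): P = [1, 5, 6, 7] / [2] / [3];  Q = [1, 2, 3, 4] / [5] / [6]
  Insert 4 (step 7): P = [1, 4, 6, 7] / [2, 5] / [3];  Q = [1, 2, 3, 4] / [5, 7] / [6]
Final shape: (4, 2, 1).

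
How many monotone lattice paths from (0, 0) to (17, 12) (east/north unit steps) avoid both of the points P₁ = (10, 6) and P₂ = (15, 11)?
Number of paths = 21029775

Inclusion–exclusion. Total paths: C(29, 17) = 51895935. Through P₁: C(16, 10)·C(13, 7) = 13741728. Through P₂: C(26, 15)·C(3, 2) = 23178480. Since P₁ is strictly southwest of P₂, a monotone path through both must visit P₁ then P₂; paths through both = C(16, 10)·C(10, 5)·C(3, 2) = 6054048. Avoid both = 51895935 − 13741728 − 23178480 + 6054048 = 21029775.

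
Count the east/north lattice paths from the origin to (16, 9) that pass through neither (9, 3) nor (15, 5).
Number of paths = 1618735

Inclusion–exclusion. Total paths: C(25, 16) = 2042975. Through P₁: C(12, 9)·C(13, 7) = 377520. Through P₂: C(20, 15)·C(5, 1) = 77520. Since P₁ is strictly southwest of P₂, a monotone path through both must visit P₁ then P₂; paths through both = C(12, 9)·C(8, 6)·C(5, 1) = 30800. Avoid both = 2042975 − 377520 − 77520 + 30800 = 1618735.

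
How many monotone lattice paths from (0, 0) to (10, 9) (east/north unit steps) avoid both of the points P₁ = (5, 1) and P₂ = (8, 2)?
Number of paths = 83900

Inclusion–exclusion. Total paths: C(19, 10) = 92378. Through P₁: C(6, 5)·C(13, 5) = 7722. Through P₂: C(10, 8)·C(9, 2) = 1620. Since P₁ is strictly southwest of P₂, a monotone path through both must visit P₁ then P₂; paths through both = C(6, 5)·C(4, 3)·C(9, 2) = 864. Avoid both = 92378 − 7722 − 1620 + 864 = 83900.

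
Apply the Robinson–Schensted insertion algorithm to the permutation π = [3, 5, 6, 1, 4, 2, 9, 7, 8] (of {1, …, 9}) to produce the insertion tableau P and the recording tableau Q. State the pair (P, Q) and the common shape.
P = [1, 2, 6, 7, 8] / [3, 4, 9] / [5];  Q = [1, 2, 3, 7, 9] / [4, 5, 8] / [6];  common shape = (5, 3, 1)

Row-insert the values π_1, π_2, … into P one at a time, bumping the leftmost entry strictly greater than the inserted value down to the next row. The recording tableau Q records, in position (i, j), the step at which that cell was added to P.
  Insert 3 (step 1): P = [3];  Q = [1]
  Insert 5 (step 2): P = [3, 5];  Q = [1, 2]
  Insert 6 (step 3): P = [3, 5, 6];  Q = [1, 2, 3]
  Insert 1 (step 4): P = [1, 5, 6] / [3];  Q = [1, 2, 3] / [4]
  Insert 4 (step 5): P = [1, 4, 6] / [3, 5];  Q = [1, 2, 3] / [4, 5]
  Insert 2 (step 6): P = [1, 2, 6] / [3, 4] / [5];  Q = [1, 2, 3] / [4, 5] / [6]
  Insert 9 (step 7): P = [1, 2, 6, 9] / [3, 4] / [5];  Q = [1, 2, 3, 7] / [4, 5] / [6]
  Insert 7 (step 8): P = [1, 2, 6, 7] / [3, 4, 9] / [5];  Q = [1, 2, 3, 7] / [4, 5, 8] / [6]
  Insert 8 (step 9): P = [1, 2, 6, 7, 8] / [3, 4, 9] / [5];  Q = [1, 2, 3, 7, 9] / [4, 5, 8] / [6]
Final shape: (5, 3, 1).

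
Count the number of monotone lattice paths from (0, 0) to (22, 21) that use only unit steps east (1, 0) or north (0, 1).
Number of paths = 1052049481860

A monotone lattice path from (0, 0) to (22, 21) consists of 22 east steps and 21 north steps in some order, so it is determined by which 22 of the 43 steps are east. The count is C(43, 22) = 1052049481860.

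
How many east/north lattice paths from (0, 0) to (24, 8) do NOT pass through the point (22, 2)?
Number of paths = 10510572

Total paths from (0, 0) to (24, 8): C(32, 24) = 10518300. Paths through (22, 2): (paths (0, 0) → (22, 2)) × (paths (22, 2) → (24, 8)) = C(24, 22) · C(8, 2) = 276 · 28 = 7728. Avoidance count = 10518300 − 7728 = 10510572.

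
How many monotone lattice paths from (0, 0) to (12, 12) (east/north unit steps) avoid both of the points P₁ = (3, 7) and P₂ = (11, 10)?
Number of paths = 1465168

Inclusion–exclusion. Total paths: C(24, 12) = 2704156. Through P₁: C(10, 3)·C(14, 9) = 240240. Through P₂: C(21, 11)·C(3, 1) = 1058148. Since P₁ is strictly southwest of P₂, a monotone path through both must visit P₁ then P₂; paths through both = C(10, 3)·C(11, 8)·C(3, 1) = 59400. Avoid both = 2704156 − 240240 − 1058148 + 59400 = 1465168.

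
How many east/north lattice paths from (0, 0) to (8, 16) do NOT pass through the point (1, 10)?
Number of paths = 716595

Total paths from (0, 0) to (8, 16): C(24, 8) = 735471. Paths through (1, 10): (paths (0, 0) → (1, 10)) × (paths (1, 10) → (8, 16)) = C(11, 1) · C(13, 7) = 11 · 1716 = 18876. Avoidance count = 735471 − 18876 = 716595.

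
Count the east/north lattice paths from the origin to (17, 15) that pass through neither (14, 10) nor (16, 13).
Number of paths = 311138319

Inclusion–exclusion. Total paths: C(32, 17) = 565722720. Through P₁: C(24, 14)·C(8, 3) = 109830336. Through P₂: C(29, 16)·C(3, 1) = 203591745. Since P₁ is strictly southwest of P₂, a monotone path through both must visit P₁ then P₂; paths through both = C(24, 14)·C(5, 2)·C(3, 1) = 58837680. Avoid both = 565722720 − 109830336 − 203591745 + 58837680 = 311138319.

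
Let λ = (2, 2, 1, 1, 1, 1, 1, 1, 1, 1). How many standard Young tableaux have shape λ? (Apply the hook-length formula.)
# SYT of shape (2, 2, 1, 1, 1, 1, 1, 1, 1, 1) = 54

Hook-length formula: f^λ = n! / Π hook(c), product over all cells c of the Young diagram. For λ = (2, 2, 1, 1, 1, 1, 1, 1, 1, 1), n = 12 boxes. Hook lengths by row (left-to-right, top-to-bottom): [11, 2]; [10, 1]; [8]; [7]; [6]; [5]; [4]; [3]; [2]; [1]. Product of hooks = 8870400. So f^λ = 12! / 8870400 = 479001600 / 8870400 = 54.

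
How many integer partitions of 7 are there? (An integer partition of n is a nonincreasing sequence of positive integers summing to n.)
p(7) = 15

List all partitions of 7: 7, 6+1, 5+2, 5+1+1, 4+3, 4+2+1, 4+1+1+1, 3+3+1, 3+2+2, 3+2+1+1, 3+1+1+1+1, 2+2+2+1, 2+2+1+1+1, 2+1+1+1+1+1, 1+1+1+1+1+1+1. Counting them gives p(7) = 15.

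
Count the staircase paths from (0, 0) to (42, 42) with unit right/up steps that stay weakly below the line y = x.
C_42 = 39044429911904443959240

These NE paths below the diagonal are counted by the Catalan number C_n = (1/(n + 1)) · C(2n, n). For n = 42: C_42 = (1/43) · C(84, 42) = 1678910486211891090247320/43 = 39044429911904443959240.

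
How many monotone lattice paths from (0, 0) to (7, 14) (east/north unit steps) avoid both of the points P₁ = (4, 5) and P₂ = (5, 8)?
Number of paths = 66636

Inclusion–exclusion. Total paths: C(21, 7) = 116280. Through P₁: C(9, 4)·C(12, 3) = 27720. Through P₂: C(13, 5)·C(8, 2) = 36036. Since P₁ is strictly southwest of P₂, a monotone path through both must visit P₁ then P₂; paths through both = C(9, 4)·C(4, 1)·C(8, 2) = 14112. Avoid both = 116280 − 27720 − 36036 + 14112 = 66636.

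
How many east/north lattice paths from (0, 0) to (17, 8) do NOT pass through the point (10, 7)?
Number of paths = 925991

Total paths from (0, 0) to (17, 8): C(25, 17) = 1081575. Paths through (10, 7): (paths (0, 0) → (10, 7)) × (paths (10, 7) → (17, 8)) = C(17, 10) · C(8, 7) = 19448 · 8 = 155584. Avoidance count = 1081575 − 155584 = 925991.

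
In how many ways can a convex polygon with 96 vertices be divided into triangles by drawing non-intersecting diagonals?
C_94 = 239993345518077005168915776623476723006280827488229600

These polygon triangulations are counted by the Catalan number C_n = (1/(n + 1)) · C(2n, n). For n = 94: C_94 = (1/95) · C(188, 94) = 22799367824217315491046998779230288685596678611381812000/95 = 239993345518077005168915776623476723006280827488229600.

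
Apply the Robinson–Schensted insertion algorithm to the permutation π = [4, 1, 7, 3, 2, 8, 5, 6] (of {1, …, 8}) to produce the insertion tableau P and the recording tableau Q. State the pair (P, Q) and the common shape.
P = [1, 2, 5, 6] / [3, 7, 8] / [4];  Q = [1, 3, 6, 8] / [2, 4, 7] / [5];  common shape = (4, 3, 1)

Row-insert the values π_1, π_2, … into P one at a time, bumping the leftmost entry strictly greater than the inserted value down to the next row. The recording tableau Q records, in position (i, j), the step at which that cell was added to P.
  Insert 4 (step 1): P = [4];  Q = [1]
  Insert 1 (step 2): P = [1] / [4];  Q = [1] / [2]
  Insert 7 (step 3): P = [1, 7] / [4];  Q = [1, 3] / [2]
  Insert 3 (step 4): P = [1, 3] / [4, 7];  Q = [1, 3] / [2, 4]
  Insert 2 (step 5): P = [1, 2] / [3, 7] / [4];  Q = [1, 3] / [2, 4] / [5]
  Insert 8 (step 6): P = [1, 2, 8] / [3, 7] / [4];  Q = [1, 3, 6] / [2, 4] / [5]
  Insert 5 (step 7): P = [1, 2, 5] / [3, 7, 8] / [4];  Q = [1, 3, 6] / [2, 4, 7] / [5]
  Insert 6 (step 8): P = [1, 2, 5, 6] / [3, 7, 8] / [4];  Q = [1, 3, 6, 8] / [2, 4, 7] / [5]
Final shape: (4, 3, 1).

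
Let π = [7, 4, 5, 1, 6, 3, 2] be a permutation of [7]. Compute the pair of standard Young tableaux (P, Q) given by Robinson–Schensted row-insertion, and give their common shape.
P = [1, 2, 6] / [3, 5] / [4] / [7];  Q = [1, 3, 5] / [2, 6] / [4] / [7];  common shape = (3, 2, 1, 1)

Row-insert the values π_1, π_2, … into P one at a time, bumping the leftmost entry strictly greater than the inserted value down to the next row. The recording tableau Q records, in position (i, j), the step at which that cell was added to P.
  Insert 7 (step 1): P = [7];  Q = [1]
  Insert 4 (step 2): P = [4] / [7];  Q = [1] / [2]
  Insert 5 (step 3): P = [4, 5] / [7];  Q = [1, 3] / [2]
  Insert 1 (step 4): P = [1, 5] / [4] / [7];  Q = [1, 3] / [2] / [4]
  Insert 6 (step 5): P = [1, 5, 6] / [4] / [7];  Q = [1, 3, 5] / [2] / [4]
  Insert 3 (step 6): P = [1, 3, 6] / [4, 5] / [7];  Q = [1, 3, 5] / [2, 6] / [4]
  Insert 2 (step 7): P = [1, 2, 6] / [3, 5] / [4] / [7];  Q = [1, 3, 5] / [2, 6] / [4] / [7]
Final shape: (3, 2, 1, 1).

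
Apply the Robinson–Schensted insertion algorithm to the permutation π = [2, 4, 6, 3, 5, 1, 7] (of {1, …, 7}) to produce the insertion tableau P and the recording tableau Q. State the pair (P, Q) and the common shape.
P = [1, 3, 5, 7] / [2, 6] / [4];  Q = [1, 2, 3, 7] / [4, 5] / [6];  common shape = (4, 2, 1)

Row-insert the values π_1, π_2, … into P one at a time, bumping the leftmost entry strictly greater than the inserted value down to the next row. The recording tableau Q records, in position (i, j), the step at which that cell was added to P.
  Insert 2 (step 1): P = [2];  Q = [1]
  Insert 4 (step 2): P = [2, 4];  Q = [1, 2]
  Insert 6 (step 3): P = [2, 4, 6];  Q = [1, 2, 3]
  Insert 3 (step 4): P = [2, 3, 6] / [4];  Q = [1, 2, 3] / [4]
  Insert 5 (step 5): P = [2, 3, 5] / [4, 6];  Q = [1, 2, 3] / [4, 5]
  Insert 1 (step 6): P = [1, 3, 5] / [2, 6] / [4];  Q = [1, 2, 3] / [4, 5] / [6]
  Insert 7 (step 7): P = [1, 3, 5, 7] / [2, 6] / [4];  Q = [1, 2, 3, 7] / [4, 5] / [6]
Final shape: (4, 2, 1).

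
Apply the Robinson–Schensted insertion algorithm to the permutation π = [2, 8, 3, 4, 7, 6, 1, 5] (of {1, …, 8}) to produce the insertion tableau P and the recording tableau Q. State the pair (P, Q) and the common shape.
P = [1, 3, 4, 5] / [2, 6] / [7] / [8];  Q = [1, 2, 4, 5] / [3, 8] / [6] / [7];  common shape = (4, 2, 1, 1)

Row-insert the values π_1, π_2, … into P one at a time, bumping the leftmost entry strictly greater than the inserted value down to the next row. The recording tableau Q records, in position (i, j), the step at which that cell was added to P.
  Insert 2 (step 1): P = [2];  Q = [1]
  Insert 8 (step 2): P = [2, 8];  Q = [1, 2]
  Insert 3 (step 3): P = [2, 3] / [8];  Q = [1, 2] / [3]
  Insert 4 (step 4): P = [2, 3, 4] / [8];  Q = [1, 2, 4] / [3]
  Insert 7 (step 5): P = [2, 3, 4, 7] / [8];  Q = [1, 2, 4, 5] / [3]
  Insert 6 (step 6): P = [2, 3, 4, 6] / [7] / [8];  Q = [1, 2, 4, 5] / [3] / [6]
  Insert 1 (step 7): P = [1, 3, 4, 6] / [2] / [7] / [8];  Q = [1, 2, 4, 5] / [3] / [6] / [7]
  Insert 5 (step 8): P = [1, 3, 4, 5] / [2, 6] / [7] / [8];  Q = [1, 2, 4, 5] / [3, 8] / [6] / [7]
Final shape: (4, 2, 1, 1).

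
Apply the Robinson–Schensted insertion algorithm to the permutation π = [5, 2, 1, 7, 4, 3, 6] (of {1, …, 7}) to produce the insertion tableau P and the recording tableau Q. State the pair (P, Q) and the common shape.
P = [1, 3, 6] / [2, 4] / [5, 7];  Q = [1, 4, 7] / [2, 5] / [3, 6];  common shape = (3, 2, 2)

Row-insert the values π_1, π_2, … into P one at a time, bumping the leftmost entry strictly greater than the inserted value down to the next row. The recording tableau Q records, in position (i, j), the step at which that cell was added to P.
  Insert 5 (step 1): P = [5];  Q = [1]
  Insert 2 (step 2): P = [2] / [5];  Q = [1] / [2]
  Insert 1 (step 3): P = [1] / [2] / [5];  Q = [1] / [2] / [3]
  Insert 7 (step 4): P = [1, 7] / [2] / [5];  Q = [1, 4] / [2] / [3]
  Insert 4 (step 5): P = [1, 4] / [2, 7] / [5];  Q = [1, 4] / [2, 5] / [3]
  Insert 3 (step 6): P = [1, 3] / [2, 4] / [5, 7];  Q = [1, 4] / [2, 5] / [3, 6]
  Insert 6 (step 7): P = [1, 3, 6] / [2, 4] / [5, 7];  Q = [1, 4, 7] / [2, 5] / [3, 6]
Final shape: (3, 2, 2).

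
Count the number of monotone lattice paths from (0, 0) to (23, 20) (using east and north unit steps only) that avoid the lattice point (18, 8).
Number of paths = 950899560520

Total paths from (0, 0) to (23, 20): C(43, 23) = 960566918220. Paths through (18, 8): (paths (0, 0) → (18, 8)) × (paths (18, 8) → (23, 20)) = C(26, 18) · C(17, 5) = 1562275 · 6188 = 9667357700. Avoidance count = 960566918220 − 9667357700 = 950899560520.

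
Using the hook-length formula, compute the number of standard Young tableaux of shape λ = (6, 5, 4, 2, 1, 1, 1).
# SYT of shape (6, 5, 4, 2, 1, 1, 1) = 203693490

Hook-length formula: f^λ = n! / Π hook(c), product over all cells c of the Young diagram. For λ = (6, 5, 4, 2, 1, 1, 1), n = 20 boxes. Hook lengths by row (left-to-right, top-to-bottom): [12, 8, 6, 5, 3, 1]; [10, 6, 4, 3, 1]; [8, 4, 2, 1]; [5, 1]; [3]; [2]; [1]. Product of hooks = 11943936000. So f^λ = 20! / 11943936000 = 2432902008176640000 / 11943936000 = 203693490.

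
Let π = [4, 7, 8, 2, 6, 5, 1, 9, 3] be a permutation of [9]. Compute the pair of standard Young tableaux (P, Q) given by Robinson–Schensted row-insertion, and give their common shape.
P = [1, 3, 8, 9] / [2, 5] / [4, 6] / [7];  Q = [1, 2, 3, 8] / [4, 5] / [6, 9] / [7];  common shape = (4, 2, 2, 1)

Row-insert the values π_1, π_2, … into P one at a time, bumping the leftmost entry strictly greater than the inserted value down to the next row. The recording tableau Q records, in position (i, j), the step at which that cell was added to P.
  Insert 4 (step 1): P = [4];  Q = [1]
  Insert 7 (step 2): P = [4, 7];  Q = [1, 2]
  Insert 8 (step 3): P = [4, 7, 8];  Q = [1, 2, 3]
  Insert 2 (step 4): P = [2, 7, 8] / [4];  Q = [1, 2, 3] / [4]
  Insert 6 (step 5): P = [2, 6, 8] / [4, 7];  Q = [1, 2, 3] / [4, 5]
  Insert 5 (step 6): P = [2, 5, 8] / [4, 6] / [7];  Q = [1, 2, 3] / [4, 5] / [6]
  Insert 1 (step 7): P = [1, 5, 8] / [2, 6] / [4] / [7];  Q = [1, 2, 3] / [4, 5] / [6] / [7]
  Insert 9 (step 8): P = [1, 5, 8, 9] / [2, 6] / [4] / [7];  Q = [1, 2, 3, 8] / [4, 5] / [6] / [7]
  Insert 3 (step 9): P = [1, 3, 8, 9] / [2, 5] / [4, 6] / [7];  Q = [1, 2, 3, 8] / [4, 5] / [6, 9] / [7]
Final shape: (4, 2, 2, 1).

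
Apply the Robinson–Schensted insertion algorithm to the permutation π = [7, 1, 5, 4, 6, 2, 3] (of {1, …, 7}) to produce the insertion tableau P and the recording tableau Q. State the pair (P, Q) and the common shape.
P = [1, 2, 3] / [4, 6] / [5] / [7];  Q = [1, 3, 5] / [2, 7] / [4] / [6];  common shape = (3, 2, 1, 1)

Row-insert the values π_1, π_2, … into P one at a time, bumping the leftmost entry strictly greater than the inserted value down to the next row. The recording tableau Q records, in position (i, j), the step at which that cell was added to P.
  Insert 7 (step 1): P = [7];  Q = [1]
  Insert 1 (step 2): P = [1] / [7];  Q = [1] / [2]
  Insert 5 (step 3): P = [1, 5] / [7];  Q = [1, 3] / [2]
  Insert 4 (step 4): P = [1, 4] / [5] / [7];  Q = [1, 3] / [2] / [4]
  Insert 6 (step 5): P = [1, 4, 6] / [5] / [7];  Q = [1, 3, 5] / [2] / [4]
  Insert 2 (step 6): P = [1, 2, 6] / [4] / [5] / [7];  Q = [1, 3, 5] / [2] / [4] / [6]
  Insert 3 (step 7): P = [1, 2, 3] / [4, 6] / [5] / [7];  Q = [1, 3, 5] / [2, 7] / [4] / [6]
Final shape: (3, 2, 1, 1).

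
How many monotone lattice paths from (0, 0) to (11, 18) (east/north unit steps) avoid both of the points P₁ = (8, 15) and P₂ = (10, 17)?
Number of paths = 13802208

Inclusion–exclusion. Total paths: C(29, 11) = 34597290. Through P₁: C(23, 8)·C(6, 3) = 9806280. Through P₂: C(27, 10)·C(2, 1) = 16872570. Since P₁ is strictly southwest of P₂, a monotone path through both must visit P₁ then P₂; paths through both = C(23, 8)·C(4, 2)·C(2, 1) = 5883768. Avoid both = 34597290 − 9806280 − 16872570 + 5883768 = 13802208.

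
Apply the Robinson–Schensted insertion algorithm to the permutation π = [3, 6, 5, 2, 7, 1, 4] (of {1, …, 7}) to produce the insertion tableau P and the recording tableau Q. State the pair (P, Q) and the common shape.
P = [1, 4, 7] / [2, 5] / [3] / [6];  Q = [1, 2, 5] / [3, 7] / [4] / [6];  common shape = (3, 2, 1, 1)

Row-insert the values π_1, π_2, … into P one at a time, bumping the leftmost entry strictly greater than the inserted value down to the next row. The recording tableau Q records, in position (i, j), the step at which that cell was added to P.
  Insert 3 (step 1): P = [3];  Q = [1]
  Insert 6 (step 2): P = [3, 6];  Q = [1, 2]
  Insert 5 (step 3): P = [3, 5] / [6];  Q = [1, 2] / [3]
  Insert 2 (step 4): P = [2, 5] / [3] / [6];  Q = [1, 2] / [3] / [4]
  Insert 7 (step 5): P = [2, 5, 7] / [3] / [6];  Q = [1, 2, 5] / [3] / [4]
  Insert 1 (step 6): P = [1, 5, 7] / [2] / [3] / [6];  Q = [1, 2, 5] / [3] / [4] / [6]
  Insert 4 (step 7): P = [1, 4, 7] / [2, 5] / [3] / [6];  Q = [1, 2, 5] / [3, 7] / [4] / [6]
Final shape: (3, 2, 1, 1).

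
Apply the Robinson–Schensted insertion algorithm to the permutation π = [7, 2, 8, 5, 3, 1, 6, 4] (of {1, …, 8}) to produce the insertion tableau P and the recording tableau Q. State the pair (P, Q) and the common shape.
P = [1, 3, 4] / [2, 6] / [5, 8] / [7];  Q = [1, 3, 7] / [2, 4] / [5, 8] / [6];  common shape = (3, 2, 2, 1)

Row-insert the values π_1, π_2, … into P one at a time, bumping the leftmost entry strictly greater than the inserted value down to the next row. The recording tableau Q records, in position (i, j), the step at which that cell was added to P.
  Insert 7 (step 1): P = [7];  Q = [1]
  Insert 2 (step 2): P = [2] / [7];  Q = [1] / [2]
  Insert 8 (step 3): P = [2, 8] / [7];  Q = [1, 3] / [2]
  Insert 5 (step 4): P = [2, 5] / [7, 8];  Q = [1, 3] / [2, 4]
  Insert 3 (step 5): P = [2, 3] / [5, 8] / [7];  Q = [1, 3] / [2, 4] / [5]
  Insert 1 (step 6): P = [1, 3] / [2, 8] / [5] / [7];  Q = [1, 3] / [2, 4] / [5] / [6]
  Insert 6 (step 7): P = [1, 3, 6] / [2, 8] / [5] / [7];  Q = [1, 3, 7] / [2, 4] / [5] / [6]
  Insert 4 (step 8): P = [1, 3, 4] / [2, 6] / [5, 8] / [7];  Q = [1, 3, 7] / [2, 4] / [5, 8] / [6]
Final shape: (3, 2, 2, 1).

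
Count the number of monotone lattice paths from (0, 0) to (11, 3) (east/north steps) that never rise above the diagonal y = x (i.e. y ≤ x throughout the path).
Number of paths = 273

By the reflection principle (André's argument), the number of monotone paths to (11, 3) with n ≤ m that never go above y = x is C(14, 11) − C(14, 12) = 364 − 91 = 273.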